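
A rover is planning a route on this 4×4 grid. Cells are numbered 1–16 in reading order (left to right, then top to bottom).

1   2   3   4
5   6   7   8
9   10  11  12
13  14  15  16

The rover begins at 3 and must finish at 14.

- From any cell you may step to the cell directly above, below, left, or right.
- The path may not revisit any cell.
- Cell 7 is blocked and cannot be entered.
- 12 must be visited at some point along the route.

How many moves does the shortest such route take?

Any route passes through 12 somewhere between 3 and 14. Summing Manhattan distances along the two legs (3 → 12 → 14) gives a lower bound of 3 + 3 = 6 moves.
A route of 6 moves achieves this: 3 → 4 → 8 → 12 → 16 → 15 → 14.
Since 6 matches the lower bound, it is optimal.

6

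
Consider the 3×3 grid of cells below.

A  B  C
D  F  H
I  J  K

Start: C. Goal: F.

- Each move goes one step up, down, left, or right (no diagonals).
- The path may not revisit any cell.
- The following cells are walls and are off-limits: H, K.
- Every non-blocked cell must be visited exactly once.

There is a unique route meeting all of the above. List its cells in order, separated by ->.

Need to visit all 7 open cells exactly once, starting at C and ending at F.
Cell A has only two open neighbours (D and B), so the path must pass straight through it: one of those is the cell it's entered from and the other is where it exits.
Route from C: left 2 to A, down 2 to I, right 1 to J, up 1 to F — 6 moves in all.
Check: all 7 open cells covered.

C -> B -> A -> D -> I -> J -> F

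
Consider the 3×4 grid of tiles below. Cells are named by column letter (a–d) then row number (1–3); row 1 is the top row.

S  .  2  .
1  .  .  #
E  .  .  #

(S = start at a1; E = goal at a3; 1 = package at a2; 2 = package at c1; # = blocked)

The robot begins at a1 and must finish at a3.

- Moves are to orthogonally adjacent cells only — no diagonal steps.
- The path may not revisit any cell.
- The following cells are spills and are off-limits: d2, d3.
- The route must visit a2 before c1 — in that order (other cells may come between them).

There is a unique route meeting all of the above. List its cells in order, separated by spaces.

a1 a2 b2 b1 c1 c2 c3 b3 a3

The waypoints must appear in the order a2, c1, with no cell reused.
Route from a1: down to a2, right to b2, up to b1, right to c1, 2× down (reaching c3), 2× left (reaching a3) — 8 moves in all.
Check: order respected (1 at step 1, 2 at step 4).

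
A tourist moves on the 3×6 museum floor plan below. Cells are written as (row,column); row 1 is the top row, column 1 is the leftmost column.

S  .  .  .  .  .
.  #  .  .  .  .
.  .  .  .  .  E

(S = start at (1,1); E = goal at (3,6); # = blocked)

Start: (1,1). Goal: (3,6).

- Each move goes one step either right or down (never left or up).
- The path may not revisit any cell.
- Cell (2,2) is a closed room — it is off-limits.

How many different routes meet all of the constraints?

A right/down-only route from (1,1) to (3,6) makes exactly 2 down-moves and 5 right-moves in some order.
With no other constraints that would be C(7,2) = 21 routes.
Subtract routes through each blocked cell (inclusion–exclusion for overlaps): − through (2,2): 10 → 11.
That gives 11 routes.

11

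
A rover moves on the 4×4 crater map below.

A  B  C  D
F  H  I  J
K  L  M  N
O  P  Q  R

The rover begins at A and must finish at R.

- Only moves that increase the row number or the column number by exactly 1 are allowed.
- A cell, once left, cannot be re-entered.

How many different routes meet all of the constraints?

A right/down-only route from A to R makes exactly 3 down-moves and 3 right-moves in some order.
With no other constraints that would be C(6,3) = 20 routes.
That gives 20 routes.

20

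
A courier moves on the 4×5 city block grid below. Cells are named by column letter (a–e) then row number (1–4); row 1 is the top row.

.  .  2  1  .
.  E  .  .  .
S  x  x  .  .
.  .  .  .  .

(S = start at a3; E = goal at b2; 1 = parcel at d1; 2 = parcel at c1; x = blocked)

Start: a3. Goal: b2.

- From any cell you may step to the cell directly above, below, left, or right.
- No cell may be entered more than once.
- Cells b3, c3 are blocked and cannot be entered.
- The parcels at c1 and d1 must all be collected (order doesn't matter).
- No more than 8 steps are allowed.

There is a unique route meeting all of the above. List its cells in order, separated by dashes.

Any route must reach c1 and d1 and still end at b2 within 8 moves, so the order of the required stops is forced.
Route from a3: 2× up (reaching a1), 3× right (reaching d1), down to d2, 2× left (reaching b2) — 8 moves in all.
Check: all required cells visited; 8 ≤ 8 moves.

a3 - a2 - a1 - b1 - c1 - d1 - d2 - c2 - b2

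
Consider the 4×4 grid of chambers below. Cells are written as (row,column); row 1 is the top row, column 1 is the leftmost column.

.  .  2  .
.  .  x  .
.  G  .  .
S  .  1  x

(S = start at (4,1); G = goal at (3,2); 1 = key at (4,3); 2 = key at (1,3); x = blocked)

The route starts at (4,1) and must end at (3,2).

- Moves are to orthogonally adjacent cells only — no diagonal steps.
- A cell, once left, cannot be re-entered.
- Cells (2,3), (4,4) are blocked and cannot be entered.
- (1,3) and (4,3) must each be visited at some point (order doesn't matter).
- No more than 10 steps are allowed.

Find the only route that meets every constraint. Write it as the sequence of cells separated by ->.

The budget equals the shortest possible length, so every move has to be on a shortest route through the required cells.
Route from (4,1): 2× right (reaching (4,3)), up to (3,3), right to (3,4), 2× up (reaching (1,4)), 2× left (reaching (1,2)), 2× down (reaching (3,2)) — 10 moves in all.
Check: all required cells visited; 10 ≤ 10 moves.

(4,1) -> (4,2) -> (4,3) -> (3,3) -> (3,4) -> (2,4) -> (1,4) -> (1,3) -> (1,2) -> (2,2) -> (3,2)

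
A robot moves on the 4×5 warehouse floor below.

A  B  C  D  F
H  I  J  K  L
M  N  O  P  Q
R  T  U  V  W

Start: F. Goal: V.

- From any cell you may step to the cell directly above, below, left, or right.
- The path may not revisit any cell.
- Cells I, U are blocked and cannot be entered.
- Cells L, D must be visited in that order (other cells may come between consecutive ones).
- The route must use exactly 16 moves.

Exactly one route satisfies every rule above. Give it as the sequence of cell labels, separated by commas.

The waypoints must appear in the order L, D, with no cell reused.
Route from F: down 1 to L, left 1 to K, up 1 to D, left 3 to A, down 3 to R, right 1 to T, up 1 to N, right 3 to Q, down 1 to W, left 1 to V — 16 moves in all.
Check: order respected (L at step 1, D at step 3); 16 moves as required.

F, L, K, D, C, B, A, H, M, R, T, N, O, P, Q, W, V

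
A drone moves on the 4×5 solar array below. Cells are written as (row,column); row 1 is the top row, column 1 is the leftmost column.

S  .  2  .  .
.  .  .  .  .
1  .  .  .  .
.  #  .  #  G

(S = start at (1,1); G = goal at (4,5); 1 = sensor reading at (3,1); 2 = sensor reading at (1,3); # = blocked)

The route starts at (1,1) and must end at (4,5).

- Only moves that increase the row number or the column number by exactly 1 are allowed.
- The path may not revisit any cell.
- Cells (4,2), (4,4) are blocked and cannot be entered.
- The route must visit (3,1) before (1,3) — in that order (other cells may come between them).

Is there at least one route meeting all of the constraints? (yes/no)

(1,3) lies above (3,1), so going from (3,1) to (1,3) would need an upward move — but moves only go right/down, so (3,1) cannot be visited before (1,3).

no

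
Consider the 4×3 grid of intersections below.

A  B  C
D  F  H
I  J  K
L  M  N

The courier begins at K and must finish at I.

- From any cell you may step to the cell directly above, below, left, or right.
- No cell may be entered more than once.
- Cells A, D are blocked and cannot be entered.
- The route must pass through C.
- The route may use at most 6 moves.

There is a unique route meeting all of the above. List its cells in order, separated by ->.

K -> H -> C -> B -> F -> J -> I

The budget equals the shortest possible length, so every move has to be on a shortest route through the required cells.
Route from K: up 2 to C, left 1 to B, down 2 to J, left 1 to I — 6 moves in all.
Check: all required cells visited; 6 ≤ 6 moves.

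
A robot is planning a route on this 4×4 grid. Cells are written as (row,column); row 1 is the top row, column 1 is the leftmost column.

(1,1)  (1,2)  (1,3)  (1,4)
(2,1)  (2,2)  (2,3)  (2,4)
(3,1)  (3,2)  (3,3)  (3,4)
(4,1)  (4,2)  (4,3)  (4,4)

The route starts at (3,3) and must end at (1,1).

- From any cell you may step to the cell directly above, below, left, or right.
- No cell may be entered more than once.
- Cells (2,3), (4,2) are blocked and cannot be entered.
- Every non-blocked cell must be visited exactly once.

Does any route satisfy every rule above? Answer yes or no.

Cell (4,1) has only one open neighbour but is neither the start nor the goal, so a Hamiltonian route would have to both enter and leave it through the same neighbour — impossible without revisiting.

no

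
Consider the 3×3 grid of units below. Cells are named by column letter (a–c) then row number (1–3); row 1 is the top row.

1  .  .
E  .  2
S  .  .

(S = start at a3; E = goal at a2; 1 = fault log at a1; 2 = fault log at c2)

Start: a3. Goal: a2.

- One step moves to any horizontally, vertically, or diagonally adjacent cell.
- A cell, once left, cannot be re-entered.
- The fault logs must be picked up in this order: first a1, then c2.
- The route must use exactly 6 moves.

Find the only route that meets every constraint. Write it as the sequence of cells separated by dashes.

The waypoints must appear in the order a1, c2, with no cell reused.
Route from a3: up-right 1 to b2, up-left 1 to a1, right 1 to b1, down-right 1 to c2, down-left 1 to b3, up-left 1 to a2 — 6 moves in all.
Check: order respected (1 at step 2, 2 at step 4); 6 moves as required.

a3 - b2 - a1 - b1 - c2 - b3 - a2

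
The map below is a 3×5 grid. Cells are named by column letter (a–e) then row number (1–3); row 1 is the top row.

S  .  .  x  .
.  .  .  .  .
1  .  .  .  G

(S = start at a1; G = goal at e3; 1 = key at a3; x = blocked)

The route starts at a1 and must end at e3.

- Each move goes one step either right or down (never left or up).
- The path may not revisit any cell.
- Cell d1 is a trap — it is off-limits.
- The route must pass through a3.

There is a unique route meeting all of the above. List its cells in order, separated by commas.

Moves only go right or down, so the column and row indices never decrease.
Route from a1: down 2 to a3, right 4 to e3 — 6 moves in all.
Check: all required cells visited.

a1, a2, a3, b3, c3, d3, e3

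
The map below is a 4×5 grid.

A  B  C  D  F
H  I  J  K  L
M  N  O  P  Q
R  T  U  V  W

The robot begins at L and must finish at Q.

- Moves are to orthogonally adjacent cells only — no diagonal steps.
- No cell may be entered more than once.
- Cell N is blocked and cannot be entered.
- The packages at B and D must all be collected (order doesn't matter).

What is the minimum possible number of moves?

9

Any route passes through B and D in some order between L and Q. Summing Manhattan distances along each leg and taking the cheapest ordering (L → B → D → Q) gives a lower bound of 4 + 2 + 3 = 9 moves.
A route of 9 moves achieves this: L → F → D → C → B → I → J → O → P → Q.
Since 9 matches the lower bound, it is optimal.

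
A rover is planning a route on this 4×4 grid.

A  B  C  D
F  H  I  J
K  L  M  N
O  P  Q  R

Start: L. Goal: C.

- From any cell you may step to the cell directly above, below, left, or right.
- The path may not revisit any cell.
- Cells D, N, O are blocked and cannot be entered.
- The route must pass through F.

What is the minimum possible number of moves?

Any route passes through F somewhere between L and C. Summing Manhattan distances along the two legs (L → F → C) gives a lower bound of 2 + 3 = 5 moves.
A route of 5 moves achieves this: L → H → F → A → B → C.
Since 5 matches the lower bound, it is optimal.

5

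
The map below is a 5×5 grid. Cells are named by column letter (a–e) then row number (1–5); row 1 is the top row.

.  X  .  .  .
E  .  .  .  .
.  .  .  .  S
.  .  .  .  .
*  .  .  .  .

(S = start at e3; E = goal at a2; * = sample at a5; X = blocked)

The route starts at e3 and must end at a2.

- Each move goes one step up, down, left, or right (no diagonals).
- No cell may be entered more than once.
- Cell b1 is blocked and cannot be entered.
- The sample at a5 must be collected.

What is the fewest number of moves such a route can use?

9

Any route passes through a5 somewhere between e3 and a2. Summing Manhattan distances along the two legs (e3 → a5 → a2) gives a lower bound of 6 + 3 = 9 moves.
A route of 9 moves achieves this: e3 → e4 → e5 → d5 → c5 → b5 → a5 → a4 → a3 → a2.
Since 9 matches the lower bound, it is optimal.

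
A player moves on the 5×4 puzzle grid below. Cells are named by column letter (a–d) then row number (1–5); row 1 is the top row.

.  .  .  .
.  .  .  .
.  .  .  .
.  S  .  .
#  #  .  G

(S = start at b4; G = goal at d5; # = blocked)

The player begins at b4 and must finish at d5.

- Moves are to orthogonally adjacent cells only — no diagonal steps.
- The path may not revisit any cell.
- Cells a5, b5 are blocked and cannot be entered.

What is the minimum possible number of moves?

The Manhattan distance from b4 to d5 is |4−5| + |2−4| = 3, so at least 3 moves are needed.
A route of 3 moves achieves this: b4 → c4 → c5 → d5.
Since 3 matches the lower bound, it is optimal.

3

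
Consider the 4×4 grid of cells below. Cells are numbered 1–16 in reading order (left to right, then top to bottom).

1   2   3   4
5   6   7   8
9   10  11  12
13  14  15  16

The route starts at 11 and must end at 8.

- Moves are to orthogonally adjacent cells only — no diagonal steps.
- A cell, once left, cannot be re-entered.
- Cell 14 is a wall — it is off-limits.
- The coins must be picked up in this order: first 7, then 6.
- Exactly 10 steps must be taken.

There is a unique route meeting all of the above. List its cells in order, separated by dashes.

The waypoints must appear in the order 7, 6, with no cell reused.
Route from 11: up 1 to 7, left 1 to 6, down 1 to 10, left 1 to 9, up 2 to 1, right 3 to 4, down 1 to 8 — 10 moves in all.
Check: order respected (7 at step 1, 6 at step 2); 10 moves as required.

11 - 7 - 6 - 10 - 9 - 5 - 1 - 2 - 3 - 4 - 8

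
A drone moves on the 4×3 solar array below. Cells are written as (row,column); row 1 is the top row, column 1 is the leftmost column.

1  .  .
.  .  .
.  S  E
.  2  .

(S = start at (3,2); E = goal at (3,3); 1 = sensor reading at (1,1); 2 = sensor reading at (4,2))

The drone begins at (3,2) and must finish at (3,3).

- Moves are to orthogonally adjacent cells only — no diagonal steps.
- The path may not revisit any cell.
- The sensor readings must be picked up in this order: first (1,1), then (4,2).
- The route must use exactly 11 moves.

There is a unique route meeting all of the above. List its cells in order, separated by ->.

(3,2) -> (2,2) -> (2,3) -> (1,3) -> (1,2) -> (1,1) -> (2,1) -> (3,1) -> (4,1) -> (4,2) -> (4,3) -> (3,3)

The waypoints must appear in the order (1,1), (4,2), with no cell reused.
Route from (3,2): up 1 to (2,2), right 1 to (2,3), up 1 to (1,3), left 2 to (1,1), down 3 to (4,1), right 2 to (4,3), up 1 to (3,3) — 11 moves in all.
Check: order respected (1 at step 5, 2 at step 9); 11 moves as required.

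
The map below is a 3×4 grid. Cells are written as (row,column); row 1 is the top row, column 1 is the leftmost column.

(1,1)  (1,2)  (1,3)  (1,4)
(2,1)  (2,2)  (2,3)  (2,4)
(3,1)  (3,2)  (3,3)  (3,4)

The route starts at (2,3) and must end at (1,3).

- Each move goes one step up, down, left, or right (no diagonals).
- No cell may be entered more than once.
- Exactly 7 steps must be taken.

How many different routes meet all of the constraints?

6

Need simple routes of exactly 7 moves from (2,3) to (1,3) (Manhattan distance 1, so 3 moves are spent on a detour and 3 undoing it).
Enumerating: (2,3) (3,3) (3,2) (2,2) (2,1) (1,1) (1,2) (1,3) | (2,3) (3,3) (3,2) (3,1) (2,1) (1,1) (1,2) (1,3) | (2,3) (3,3) (3,2) (3,1) (2,1) (2,2) (1,2) (1,3) | (2,3) (2,2) (3,2) (3,1) (2,1) (1,1) (1,2) (1,3) | (2,3) (2,2) (3,2) (3,3) (3,4) (2,4) (1,4) (1,3) | (2,3) (2,4) (3,4) (3,3) (3,2) (2,2) (1,2) (1,3).
That gives 6 routes.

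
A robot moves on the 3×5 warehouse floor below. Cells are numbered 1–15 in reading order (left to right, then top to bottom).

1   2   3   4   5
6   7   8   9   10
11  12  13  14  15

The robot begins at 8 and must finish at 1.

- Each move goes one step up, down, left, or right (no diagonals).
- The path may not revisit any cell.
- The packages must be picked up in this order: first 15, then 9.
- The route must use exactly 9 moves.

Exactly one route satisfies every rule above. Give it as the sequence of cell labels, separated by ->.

The waypoints must appear in the order 15, 9, with no cell reused.
Route from 8: down to 13, 2× right (reaching 15), up to 10, left to 9, up to 4, 3× left (reaching 1) — 9 moves in all.
Check: order respected (15 at step 3, 9 at step 5); 9 moves as required.

8 -> 13 -> 14 -> 15 -> 10 -> 9 -> 4 -> 3 -> 2 -> 1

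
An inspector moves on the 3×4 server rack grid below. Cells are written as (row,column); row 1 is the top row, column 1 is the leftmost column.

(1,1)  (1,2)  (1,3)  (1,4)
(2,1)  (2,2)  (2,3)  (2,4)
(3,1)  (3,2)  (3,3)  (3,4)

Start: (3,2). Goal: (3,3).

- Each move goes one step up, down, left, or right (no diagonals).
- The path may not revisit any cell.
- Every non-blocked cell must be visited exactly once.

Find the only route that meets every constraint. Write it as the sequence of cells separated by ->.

(3,2) -> (3,1) -> (2,1) -> (1,1) -> (1,2) -> (2,2) -> (2,3) -> (1,3) -> (1,4) -> (2,4) -> (3,4) -> (3,3)

Need to visit all 12 open cells exactly once, starting at (3,2) and ending at (3,3).
Cell (3,4) has only two open neighbours ((2,4) and (3,3)), so the path must pass straight through it: one of those is the cell it's entered from and the other is where it exits.
Route from (3,2): left to (3,1), 2× up (reaching (1,1)), right to (1,2), down to (2,2), right to (2,3), up to (1,3), right to (1,4), 2× down (reaching (3,4)), left to (3,3) — 11 moves in all.
Check: all 12 open cells covered.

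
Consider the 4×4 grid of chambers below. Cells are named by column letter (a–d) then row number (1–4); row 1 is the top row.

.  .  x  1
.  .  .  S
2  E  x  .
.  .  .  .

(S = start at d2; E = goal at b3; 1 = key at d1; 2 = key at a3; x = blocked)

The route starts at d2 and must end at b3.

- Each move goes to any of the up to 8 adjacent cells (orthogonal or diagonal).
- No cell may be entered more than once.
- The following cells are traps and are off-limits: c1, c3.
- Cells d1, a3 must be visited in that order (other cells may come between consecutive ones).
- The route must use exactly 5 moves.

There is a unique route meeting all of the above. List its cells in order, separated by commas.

The waypoints must appear in the order d1, a3, with no cell reused.
Route from d2: up to d1, down-left to c2, left to b2, down-left to a3, right to b3 — 5 moves in all.
Check: order respected (1 at step 1, 2 at step 4); 5 moves as required.

d2, d1, c2, b2, a3, b3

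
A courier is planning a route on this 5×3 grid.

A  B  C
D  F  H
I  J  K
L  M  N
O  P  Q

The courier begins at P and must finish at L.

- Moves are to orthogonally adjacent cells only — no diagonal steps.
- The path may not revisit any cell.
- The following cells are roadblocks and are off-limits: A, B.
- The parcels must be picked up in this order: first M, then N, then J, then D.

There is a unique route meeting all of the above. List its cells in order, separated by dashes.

P - M - N - K - J - F - D - I - L

The waypoints must appear in the order M, N, J, D, with no cell reused.
Route from P: up to M, right to N, up to K, left to J, up to F, left to D, 2× down (reaching L) — 8 moves in all.
Check: order respected (M at step 1, N at step 2, J at step 4, D at step 6).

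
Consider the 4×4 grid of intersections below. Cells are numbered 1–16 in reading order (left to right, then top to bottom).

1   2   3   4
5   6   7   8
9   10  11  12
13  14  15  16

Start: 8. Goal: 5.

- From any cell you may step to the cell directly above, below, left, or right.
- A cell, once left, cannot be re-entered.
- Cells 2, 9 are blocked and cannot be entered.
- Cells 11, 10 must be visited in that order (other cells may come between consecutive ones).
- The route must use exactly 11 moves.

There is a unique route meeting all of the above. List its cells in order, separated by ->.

8 -> 4 -> 3 -> 7 -> 11 -> 12 -> 16 -> 15 -> 14 -> 10 -> 6 -> 5

The waypoints must appear in the order 11, 10, with no cell reused.
Route from 8: up 1 to 4, left 1 to 3, down 2 to 11, right 1 to 12, down 1 to 16, left 2 to 14, up 2 to 6, left 1 to 5 — 11 moves in all.
Check: order respected (11 at step 4, 10 at step 9); 11 moves as required.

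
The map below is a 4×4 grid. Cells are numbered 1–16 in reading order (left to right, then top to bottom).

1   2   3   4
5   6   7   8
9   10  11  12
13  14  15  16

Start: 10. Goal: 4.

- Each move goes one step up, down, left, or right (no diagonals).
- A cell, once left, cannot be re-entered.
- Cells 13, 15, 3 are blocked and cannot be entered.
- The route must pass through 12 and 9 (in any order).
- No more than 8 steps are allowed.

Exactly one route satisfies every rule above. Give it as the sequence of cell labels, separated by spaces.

10 9 5 6 7 11 12 8 4

The budget equals the shortest possible length, so every move has to be on a shortest route through the required cells.
Route from 10: left to 9, up to 5, 2× right (reaching 7), down to 11, right to 12, 2× up (reaching 4) — 8 moves in all.
Check: all required cells visited; 8 ≤ 8 moves.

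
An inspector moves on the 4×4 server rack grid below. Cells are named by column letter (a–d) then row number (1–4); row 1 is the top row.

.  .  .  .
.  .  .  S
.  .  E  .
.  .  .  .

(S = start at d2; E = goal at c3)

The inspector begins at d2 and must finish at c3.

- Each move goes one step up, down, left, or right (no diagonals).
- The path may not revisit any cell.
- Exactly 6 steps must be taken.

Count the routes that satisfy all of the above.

Need simple routes of exactly 6 moves from d2 to c3 (Manhattan distance 2, so 2 moves are spent on a detour and 2 undoing it).
Enumerating: d2 d1 c1 c2 b2 b3 c3 | d2 d1 c1 b1 b2 b3 c3 | d2 d1 c1 b1 b2 c2 c3 | d2 d3 d4 c4 b4 b3 c3 | d2 c2 c1 b1 b2 b3 c3 | d2 c2 b2 b3 b4 c4 c3 | d2 c2 b2 a2 a3 b3 c3.
That gives 7 routes.

7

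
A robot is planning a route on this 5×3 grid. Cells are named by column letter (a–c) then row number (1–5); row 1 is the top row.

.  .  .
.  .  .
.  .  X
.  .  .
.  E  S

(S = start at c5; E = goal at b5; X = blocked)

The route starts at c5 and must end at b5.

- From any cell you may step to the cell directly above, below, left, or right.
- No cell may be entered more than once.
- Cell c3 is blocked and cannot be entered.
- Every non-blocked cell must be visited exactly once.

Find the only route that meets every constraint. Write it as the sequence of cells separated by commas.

Need to visit all 14 open cells exactly once, starting at c5 and ending at b5.
Cell c4 has only two open neighbours (c5 and b4), so the path must pass straight through it: one of those is the cell it's entered from and the other is where it exits.
Route from c5: up 1 to c4, left 1 to b4, up 2 to b2, right 1 to c2, up 1 to c1, left 2 to a1, down 4 to a5, right 1 to b5 — 13 moves in all.
Check: all 14 open cells covered.

c5, c4, b4, b3, b2, c2, c1, b1, a1, a2, a3, a4, a5, b5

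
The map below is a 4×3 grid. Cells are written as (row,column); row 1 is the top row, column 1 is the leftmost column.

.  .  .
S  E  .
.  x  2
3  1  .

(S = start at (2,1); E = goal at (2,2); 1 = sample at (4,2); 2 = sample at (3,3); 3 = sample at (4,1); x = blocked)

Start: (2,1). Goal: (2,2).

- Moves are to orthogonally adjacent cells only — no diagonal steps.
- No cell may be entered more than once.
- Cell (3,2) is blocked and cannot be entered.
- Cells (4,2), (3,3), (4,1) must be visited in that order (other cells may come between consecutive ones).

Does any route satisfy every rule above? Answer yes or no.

Ignoring the required order, 2 revisit-free routes from (2,1) to (2,2) pass through all of (4,2), (3,3), and (4,1); the waypoint orders that occur are (4,1) → (4,2) → (3,3) (2) — never (4,2) → (3,3) → (4,1).

no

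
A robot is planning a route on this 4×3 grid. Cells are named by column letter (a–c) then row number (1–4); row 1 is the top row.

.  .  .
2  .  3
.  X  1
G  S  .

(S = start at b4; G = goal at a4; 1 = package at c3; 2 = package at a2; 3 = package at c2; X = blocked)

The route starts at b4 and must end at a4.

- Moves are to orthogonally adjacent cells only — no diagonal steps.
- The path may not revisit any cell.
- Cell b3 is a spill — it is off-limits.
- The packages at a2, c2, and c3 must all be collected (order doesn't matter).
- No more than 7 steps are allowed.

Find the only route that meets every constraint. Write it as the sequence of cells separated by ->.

b4 -> c4 -> c3 -> c2 -> b2 -> a2 -> a3 -> a4

The budget equals the shortest possible length, so every move has to be on a shortest route through the required cells.
Route from b4: right to c4, 2× up (reaching c2), 2× left (reaching a2), 2× down (reaching a4) — 7 moves in all.
Check: all required cells visited; 7 ≤ 7 moves.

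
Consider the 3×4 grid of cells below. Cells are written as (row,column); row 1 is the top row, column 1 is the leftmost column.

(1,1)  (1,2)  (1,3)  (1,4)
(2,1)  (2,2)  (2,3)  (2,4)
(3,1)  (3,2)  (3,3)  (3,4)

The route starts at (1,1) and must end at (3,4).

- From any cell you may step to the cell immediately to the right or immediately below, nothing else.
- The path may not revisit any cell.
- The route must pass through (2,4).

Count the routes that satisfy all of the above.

A right/down-only route from (1,1) to (3,4) makes exactly 2 down-moves and 3 right-moves in some order.
With no other constraints that would be C(5,2) = 10 routes.
Split at (2,4) and multiply the segment counts: (1,1)→(2,4): 4; (2,4)→(3,4): 1; product = 4.
That gives 4 routes.

4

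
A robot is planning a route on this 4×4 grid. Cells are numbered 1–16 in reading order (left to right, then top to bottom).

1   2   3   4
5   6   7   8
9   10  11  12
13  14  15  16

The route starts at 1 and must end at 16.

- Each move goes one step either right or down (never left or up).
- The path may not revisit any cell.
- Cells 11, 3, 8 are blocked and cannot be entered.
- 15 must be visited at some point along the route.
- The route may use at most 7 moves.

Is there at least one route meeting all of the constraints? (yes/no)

yes

One route that works: 1 → 5 → 9 → 13 → 14 → 15 → 16.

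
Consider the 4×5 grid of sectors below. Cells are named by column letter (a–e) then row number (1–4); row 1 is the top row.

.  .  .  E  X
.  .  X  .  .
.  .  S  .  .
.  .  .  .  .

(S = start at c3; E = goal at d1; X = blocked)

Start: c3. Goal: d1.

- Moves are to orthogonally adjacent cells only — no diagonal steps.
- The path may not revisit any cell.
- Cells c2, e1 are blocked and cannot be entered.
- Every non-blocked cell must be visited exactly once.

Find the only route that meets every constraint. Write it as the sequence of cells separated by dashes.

c3 - d3 - d2 - e2 - e3 - e4 - d4 - c4 - b4 - a4 - a3 - b3 - b2 - a2 - a1 - b1 - c1 - d1

Need to visit all 18 open cells exactly once, starting at c3 and ending at d1.
Cell e2 has only two open neighbours (e3 and d2), so the path must pass straight through it: one of those is the cell it's entered from and the other is where it exits.
Route from c3: right 1 to d3, up 1 to d2, right 1 to e2, down 2 to e4, left 4 to a4, up 1 to a3, right 1 to b3, up 1 to b2, left 1 to a2, up 1 to a1, right 3 to d1 — 17 moves in all.
Check: all 18 open cells covered.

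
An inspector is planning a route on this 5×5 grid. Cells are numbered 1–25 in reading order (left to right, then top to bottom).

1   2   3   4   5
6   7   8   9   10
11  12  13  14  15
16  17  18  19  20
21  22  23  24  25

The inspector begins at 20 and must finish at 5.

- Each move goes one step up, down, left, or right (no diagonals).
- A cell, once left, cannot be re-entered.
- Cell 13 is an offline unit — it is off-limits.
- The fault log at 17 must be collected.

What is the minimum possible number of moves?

9

Any route passes through 17 somewhere between 20 and 5. Summing Manhattan distances along the two legs (20 → 17 → 5) gives a lower bound of 3 + 6 = 9 moves.
A route of 9 moves achieves this: 20 → 19 → 18 → 17 → 12 → 7 → 2 → 3 → 4 → 5.
Since 9 matches the lower bound, it is optimal.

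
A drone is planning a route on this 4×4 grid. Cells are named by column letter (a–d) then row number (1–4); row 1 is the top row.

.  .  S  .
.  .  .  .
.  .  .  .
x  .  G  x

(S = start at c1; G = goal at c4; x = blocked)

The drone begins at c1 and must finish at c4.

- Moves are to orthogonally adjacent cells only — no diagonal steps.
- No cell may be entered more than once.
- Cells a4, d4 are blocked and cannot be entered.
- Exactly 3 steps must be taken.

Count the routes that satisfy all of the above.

Need simple routes of exactly 3 moves from c1 to c4 (Manhattan distance 3, so 0 moves are spent on a detour and 0 undoing it).
Enumerating: c1 c2 c3 c4.
That gives 1 route.

1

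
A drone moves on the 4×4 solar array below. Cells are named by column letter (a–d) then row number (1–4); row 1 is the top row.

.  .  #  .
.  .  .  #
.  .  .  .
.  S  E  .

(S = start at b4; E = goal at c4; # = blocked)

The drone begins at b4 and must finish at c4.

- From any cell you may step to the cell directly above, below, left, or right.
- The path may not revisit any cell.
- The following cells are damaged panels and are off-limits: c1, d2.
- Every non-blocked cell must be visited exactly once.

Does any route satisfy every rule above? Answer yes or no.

Colour the cells like a checkerboard: each orthogonal step flips colour, so a Hamiltonian route alternates colours. Here there are 6 cells of one colour and 8 of the other, with start on the opposite colour to the goal — the counts and endpoints can't be arranged into an alternating sequence of length 14, so no Hamiltonian route exists.

no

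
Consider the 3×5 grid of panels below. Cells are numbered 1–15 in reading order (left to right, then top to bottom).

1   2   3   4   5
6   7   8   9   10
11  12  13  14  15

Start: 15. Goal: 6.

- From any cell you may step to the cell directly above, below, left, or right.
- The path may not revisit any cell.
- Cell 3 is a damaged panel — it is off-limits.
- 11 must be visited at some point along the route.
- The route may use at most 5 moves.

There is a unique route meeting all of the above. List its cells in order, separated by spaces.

The 5-move cap with required stops at 11 leaves no slack for detours.
Route from 15: left 4 to 11, up 1 to 6 — 5 moves in all.
Check: all required cells visited; 5 ≤ 5 moves.

15 14 13 12 11 6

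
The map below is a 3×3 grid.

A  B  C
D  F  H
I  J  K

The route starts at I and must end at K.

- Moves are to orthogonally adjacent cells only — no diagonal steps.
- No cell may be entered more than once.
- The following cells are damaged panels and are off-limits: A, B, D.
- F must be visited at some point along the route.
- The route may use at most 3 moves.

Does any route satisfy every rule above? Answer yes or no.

no

Even ignoring the no-revisit rule, getting from I to K via F needs at least 2 + 2 = 4 moves (Manhattan distance per leg), which exceeds the 3-move limit.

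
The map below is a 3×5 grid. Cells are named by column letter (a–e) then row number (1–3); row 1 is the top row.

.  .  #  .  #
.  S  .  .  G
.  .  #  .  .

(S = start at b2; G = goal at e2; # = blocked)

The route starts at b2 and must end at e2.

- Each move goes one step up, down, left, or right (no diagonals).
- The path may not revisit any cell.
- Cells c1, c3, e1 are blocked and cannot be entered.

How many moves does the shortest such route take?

3

The Manhattan distance from b2 to e2 is |2−2| + |2−5| = 3, so at least 3 moves are needed.
A route of 3 moves achieves this: b2 → c2 → d2 → e2.
Since 3 matches the lower bound, it is optimal.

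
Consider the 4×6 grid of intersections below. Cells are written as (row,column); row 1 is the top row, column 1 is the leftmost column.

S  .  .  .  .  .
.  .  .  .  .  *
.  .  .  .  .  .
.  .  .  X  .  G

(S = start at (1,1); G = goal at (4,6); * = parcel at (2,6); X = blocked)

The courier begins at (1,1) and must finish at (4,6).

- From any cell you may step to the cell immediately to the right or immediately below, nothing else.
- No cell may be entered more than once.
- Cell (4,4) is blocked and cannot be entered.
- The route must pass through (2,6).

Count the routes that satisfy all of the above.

A right/down-only route from (1,1) to (4,6) makes exactly 3 down-moves and 5 right-moves in some order.
With no other constraints that would be C(8,3) = 56 routes.
Split at (2,6) and multiply the segment counts (each segment already excludes blocked cells): (1,1)→(2,6): 6; (2,6)→(4,6): 1; product = 6.
That gives 6 routes.

6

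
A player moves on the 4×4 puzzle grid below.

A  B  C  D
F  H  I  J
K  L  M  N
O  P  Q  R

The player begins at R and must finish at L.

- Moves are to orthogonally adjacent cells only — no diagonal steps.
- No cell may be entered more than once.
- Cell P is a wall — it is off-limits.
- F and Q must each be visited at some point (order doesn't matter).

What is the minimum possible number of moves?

Any route passes through F and Q in some order between R and L. Summing Manhattan distances along each leg and taking the cheapest ordering (R → Q → F → L) gives a lower bound of 1 + 4 + 2 = 7 moves.
A route of 7 moves achieves this: R → Q → M → I → H → F → K → L.
Since 7 matches the lower bound, it is optimal.

7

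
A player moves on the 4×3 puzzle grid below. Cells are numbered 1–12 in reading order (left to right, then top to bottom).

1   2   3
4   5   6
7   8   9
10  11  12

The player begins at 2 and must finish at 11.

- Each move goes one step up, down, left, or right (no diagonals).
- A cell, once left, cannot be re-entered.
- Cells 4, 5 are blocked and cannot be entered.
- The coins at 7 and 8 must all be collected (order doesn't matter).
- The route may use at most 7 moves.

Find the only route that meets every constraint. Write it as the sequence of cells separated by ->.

2 -> 3 -> 6 -> 9 -> 8 -> 7 -> 10 -> 11

The 7-move cap with required stops at 7, 8 leaves no slack for detours.
Route from 2: right to 3, 2× down (reaching 9), 2× left (reaching 7), down to 10, right to 11 — 7 moves in all.
Check: all required cells visited; 7 ≤ 7 moves.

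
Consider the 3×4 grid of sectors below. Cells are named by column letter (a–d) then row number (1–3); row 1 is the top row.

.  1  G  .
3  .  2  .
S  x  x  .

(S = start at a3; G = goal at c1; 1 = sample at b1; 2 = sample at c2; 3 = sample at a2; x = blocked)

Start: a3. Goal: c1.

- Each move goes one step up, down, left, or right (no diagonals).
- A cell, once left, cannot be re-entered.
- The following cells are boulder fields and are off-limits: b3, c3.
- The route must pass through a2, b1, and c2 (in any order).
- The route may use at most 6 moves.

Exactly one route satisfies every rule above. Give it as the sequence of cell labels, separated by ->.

The budget equals the shortest possible length, so every move has to be on a shortest route through the required cells.
Route from a3: 2× up (reaching a1), right to b1, down to b2, right to c2, up to c1 — 6 moves in all.
Check: all required cells visited; 6 ≤ 6 moves.

a3 -> a2 -> a1 -> b1 -> b2 -> c2 -> c1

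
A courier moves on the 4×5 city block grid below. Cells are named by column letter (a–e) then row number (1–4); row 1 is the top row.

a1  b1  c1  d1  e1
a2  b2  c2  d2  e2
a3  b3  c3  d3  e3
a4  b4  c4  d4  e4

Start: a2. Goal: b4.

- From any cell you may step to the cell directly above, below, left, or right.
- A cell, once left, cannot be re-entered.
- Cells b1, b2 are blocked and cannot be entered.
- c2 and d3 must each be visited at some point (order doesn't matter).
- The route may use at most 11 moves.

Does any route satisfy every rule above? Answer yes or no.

yes

One route that works: a2 → a3 → b3 → c3 → c2 → d2 → d3 → d4 → c4 → b4.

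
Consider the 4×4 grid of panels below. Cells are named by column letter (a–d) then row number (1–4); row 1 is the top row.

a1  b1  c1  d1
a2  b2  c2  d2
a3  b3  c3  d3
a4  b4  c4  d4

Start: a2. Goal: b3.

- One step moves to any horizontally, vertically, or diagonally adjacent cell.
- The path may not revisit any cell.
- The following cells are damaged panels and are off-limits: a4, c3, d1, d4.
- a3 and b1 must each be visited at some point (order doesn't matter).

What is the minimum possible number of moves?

4

Any route passes through a3 and b1 in some order between a2 and b3. Summing Chebyshev distances along each leg and taking the cheapest ordering (a2 → b1 → a3 → b3) gives a lower bound of 1 + 2 + 1 = 4 moves.
A route of 4 moves achieves this: a2 → b1 → b2 → a3 → b3.
Since 4 matches the lower bound, it is optimal.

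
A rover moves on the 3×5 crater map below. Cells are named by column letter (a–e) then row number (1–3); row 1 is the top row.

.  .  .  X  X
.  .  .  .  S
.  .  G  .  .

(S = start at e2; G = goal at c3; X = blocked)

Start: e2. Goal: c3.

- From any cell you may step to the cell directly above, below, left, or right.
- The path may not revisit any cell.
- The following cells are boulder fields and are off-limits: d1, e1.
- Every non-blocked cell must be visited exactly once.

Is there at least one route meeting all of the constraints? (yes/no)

no

Colour the cells like a checkerboard: each orthogonal step flips colour, so a Hamiltonian route alternates colours. Here there are 7 cells of one colour and 6 of the other, with start on the opposite colour to the goal — the counts and endpoints can't be arranged into an alternating sequence of length 13, so no Hamiltonian route exists.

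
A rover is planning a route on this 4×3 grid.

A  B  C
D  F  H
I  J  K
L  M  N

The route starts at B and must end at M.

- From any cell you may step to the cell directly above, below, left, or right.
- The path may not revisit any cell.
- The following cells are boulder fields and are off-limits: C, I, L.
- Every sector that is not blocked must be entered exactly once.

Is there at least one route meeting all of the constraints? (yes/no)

no

Colour the cells like a checkerboard: each orthogonal step flips colour, so a Hamiltonian route alternates colours. Here there are 4 cells of one colour and 5 of the other, with start on the opposite colour to the goal — the counts and endpoints can't be arranged into an alternating sequence of length 9, so no Hamiltonian route exists.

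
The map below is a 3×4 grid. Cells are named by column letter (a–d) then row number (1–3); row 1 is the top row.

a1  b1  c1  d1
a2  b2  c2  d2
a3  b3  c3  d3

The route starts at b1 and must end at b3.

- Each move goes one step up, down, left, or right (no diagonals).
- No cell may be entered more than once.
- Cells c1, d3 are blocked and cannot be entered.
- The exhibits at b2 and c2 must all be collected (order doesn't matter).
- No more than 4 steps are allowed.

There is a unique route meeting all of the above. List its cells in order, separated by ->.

b1 -> b2 -> c2 -> c3 -> b3

The budget equals the shortest possible length, so every move has to be on a shortest route through the required cells.
Route from b1: down 1 to b2, right 1 to c2, down 1 to c3, left 1 to b3 — 4 moves in all.
Check: all required cells visited; 4 ≤ 4 moves.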